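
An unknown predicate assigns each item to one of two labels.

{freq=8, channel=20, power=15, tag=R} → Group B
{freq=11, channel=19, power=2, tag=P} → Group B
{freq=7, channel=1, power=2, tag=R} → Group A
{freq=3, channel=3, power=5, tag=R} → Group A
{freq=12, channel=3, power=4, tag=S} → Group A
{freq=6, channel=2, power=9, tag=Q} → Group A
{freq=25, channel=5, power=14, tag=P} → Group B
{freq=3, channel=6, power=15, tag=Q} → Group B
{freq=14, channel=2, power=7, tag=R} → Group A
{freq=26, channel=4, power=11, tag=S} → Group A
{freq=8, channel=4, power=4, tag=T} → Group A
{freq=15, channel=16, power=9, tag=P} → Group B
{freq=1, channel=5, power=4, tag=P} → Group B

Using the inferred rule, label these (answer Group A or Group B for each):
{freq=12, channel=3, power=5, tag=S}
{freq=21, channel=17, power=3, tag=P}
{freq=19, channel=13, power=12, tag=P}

Group A, Group B, Group B

One predicate separates the groups cleanly: channel ≤ 4.
{freq=12, channel=3, power=5, tag=S} — channel = 3, hence Group A.
{freq=21, channel=17, power=3, tag=P} — channel = 17, hence Group B.
{freq=19, channel=13, power=12, tag=P} — channel = 13, hence Group B.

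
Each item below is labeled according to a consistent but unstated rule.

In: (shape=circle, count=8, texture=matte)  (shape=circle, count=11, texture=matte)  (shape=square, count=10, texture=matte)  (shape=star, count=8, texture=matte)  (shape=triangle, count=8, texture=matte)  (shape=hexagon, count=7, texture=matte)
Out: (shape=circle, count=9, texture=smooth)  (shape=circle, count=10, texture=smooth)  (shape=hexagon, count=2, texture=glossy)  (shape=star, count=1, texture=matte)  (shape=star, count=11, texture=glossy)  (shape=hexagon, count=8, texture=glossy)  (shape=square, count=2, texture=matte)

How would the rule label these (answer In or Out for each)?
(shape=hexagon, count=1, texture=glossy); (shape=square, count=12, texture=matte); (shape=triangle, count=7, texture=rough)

Every 'In' example satisfies: texture is matte AND count ≥ 7. None of the 'Out' examples do.
(shape=hexagon, count=1, texture=glossy) — texture is glossy, count = 1, hence Out.
(shape=square, count=12, texture=matte) — texture is matte, count = 12, hence In.
(shape=triangle, count=7, texture=rough) — texture is rough, count = 7, hence Out.

Out, In, Out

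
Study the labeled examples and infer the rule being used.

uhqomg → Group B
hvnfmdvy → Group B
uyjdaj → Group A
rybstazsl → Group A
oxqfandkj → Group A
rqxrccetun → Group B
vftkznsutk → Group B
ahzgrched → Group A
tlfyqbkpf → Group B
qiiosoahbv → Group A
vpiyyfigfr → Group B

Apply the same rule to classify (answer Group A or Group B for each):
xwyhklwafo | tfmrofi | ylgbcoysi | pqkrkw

Group A, Group B, Group B, Group B

The rule appears to be: contains 'a'.
xwyhklwafo → has 'a' → Group A.
tfmrofi → no 'a' → Group B.
ylgbcoysi → no 'a' → Group B.
pqkrkw → no 'a' → Group B.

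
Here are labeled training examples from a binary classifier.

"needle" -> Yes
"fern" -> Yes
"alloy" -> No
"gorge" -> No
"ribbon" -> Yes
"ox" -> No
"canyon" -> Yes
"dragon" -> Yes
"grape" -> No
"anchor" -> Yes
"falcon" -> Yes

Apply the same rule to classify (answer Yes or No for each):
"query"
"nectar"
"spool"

Looking at the examples, the only property every 'Yes' case has and every 'No' case lacks is: contains 'n'.
No: "query", since no 'n'. Yes: "nectar", since has 'n'. No: "spool", since no 'n'.

No, Yes, No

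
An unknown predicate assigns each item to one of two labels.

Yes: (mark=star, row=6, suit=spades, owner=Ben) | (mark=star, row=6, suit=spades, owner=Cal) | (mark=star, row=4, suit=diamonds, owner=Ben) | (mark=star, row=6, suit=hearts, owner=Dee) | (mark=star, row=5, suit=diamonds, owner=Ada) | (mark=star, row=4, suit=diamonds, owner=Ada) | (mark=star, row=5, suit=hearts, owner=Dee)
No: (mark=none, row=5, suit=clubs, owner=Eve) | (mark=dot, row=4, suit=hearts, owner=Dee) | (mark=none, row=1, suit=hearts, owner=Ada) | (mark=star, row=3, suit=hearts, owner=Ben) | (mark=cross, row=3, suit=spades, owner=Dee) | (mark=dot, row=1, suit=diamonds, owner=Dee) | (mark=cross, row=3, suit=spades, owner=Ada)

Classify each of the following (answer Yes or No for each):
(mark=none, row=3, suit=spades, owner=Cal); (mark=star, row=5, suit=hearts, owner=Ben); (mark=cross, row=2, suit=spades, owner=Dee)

'Yes' ⟺ mark is star AND row ≥ 4.
(mark=none, row=3, suit=spades, owner=Cal): No (mark is none, row = 3). (mark=star, row=5, suit=hearts, owner=Ben): Yes (mark is star, row = 5). (mark=cross, row=2, suit=spades, owner=Dee): No (mark is cross, row = 2).

No, Yes, No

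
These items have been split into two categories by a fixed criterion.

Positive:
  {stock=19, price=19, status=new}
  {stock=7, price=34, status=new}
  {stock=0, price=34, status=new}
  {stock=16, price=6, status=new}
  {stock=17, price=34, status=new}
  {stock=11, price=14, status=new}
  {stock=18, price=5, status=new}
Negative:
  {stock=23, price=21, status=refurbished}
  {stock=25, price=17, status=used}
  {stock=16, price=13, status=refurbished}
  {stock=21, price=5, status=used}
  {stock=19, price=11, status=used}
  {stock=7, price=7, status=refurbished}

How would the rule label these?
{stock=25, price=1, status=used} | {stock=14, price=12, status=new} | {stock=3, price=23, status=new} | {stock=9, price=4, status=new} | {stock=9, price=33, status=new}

The common property of the 'Positive' items is: status is new. No 'Negative' item has it.
{stock=25, price=1, status=used}: status is used, does not pass → Negative.
{stock=14, price=12, status=new}: status is new, meets the rule → Positive.
{stock=3, price=23, status=new}: status is new, meets the rule → Positive.
{stock=9, price=4, status=new}: status is new, meets the rule → Positive.
{stock=9, price=33, status=new}: status is new, meets the rule → Positive.

Negative, Positive, Positive, Positive, Positive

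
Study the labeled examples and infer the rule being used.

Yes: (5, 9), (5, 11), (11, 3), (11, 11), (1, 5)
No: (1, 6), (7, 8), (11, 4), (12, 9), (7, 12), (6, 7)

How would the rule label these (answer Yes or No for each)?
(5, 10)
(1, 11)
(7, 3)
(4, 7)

All 'Yes' examples share one property — sum is even — and every 'No' example lacks it.
No: (5, 10), since 5+10 = 15. Yes: (1, 11), since 1+11 = 12. Yes: (7, 3), since 7+3 = 10. No: (4, 7), since 4+7 = 11.

No, Yes, Yes, No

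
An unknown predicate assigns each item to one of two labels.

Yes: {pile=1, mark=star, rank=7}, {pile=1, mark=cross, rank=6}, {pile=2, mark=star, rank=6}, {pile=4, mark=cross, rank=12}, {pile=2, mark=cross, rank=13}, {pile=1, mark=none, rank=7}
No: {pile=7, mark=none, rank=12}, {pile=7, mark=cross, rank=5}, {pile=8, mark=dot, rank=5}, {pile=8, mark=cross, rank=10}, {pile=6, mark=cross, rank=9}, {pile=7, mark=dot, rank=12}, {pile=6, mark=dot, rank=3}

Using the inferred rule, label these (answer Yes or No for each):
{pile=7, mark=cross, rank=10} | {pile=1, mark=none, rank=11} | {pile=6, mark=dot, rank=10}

A rule that fits every label: pile ≤ 4 — true of each 'Yes' example, false of each 'No' one.

No, Yes, No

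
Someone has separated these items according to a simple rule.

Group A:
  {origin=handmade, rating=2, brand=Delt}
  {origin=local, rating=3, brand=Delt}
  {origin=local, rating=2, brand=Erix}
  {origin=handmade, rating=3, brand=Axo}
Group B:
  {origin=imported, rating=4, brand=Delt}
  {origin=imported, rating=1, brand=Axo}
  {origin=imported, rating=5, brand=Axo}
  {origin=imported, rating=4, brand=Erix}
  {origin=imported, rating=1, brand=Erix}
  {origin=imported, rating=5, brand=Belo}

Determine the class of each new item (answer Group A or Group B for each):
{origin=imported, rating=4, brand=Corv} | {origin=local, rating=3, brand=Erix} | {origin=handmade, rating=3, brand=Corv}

One predicate separates the groups cleanly: origin is not imported.
{origin=imported, rating=4, brand=Corv}: origin is imported — fails the rule, so Group B.
{origin=local, rating=3, brand=Erix}: origin is local — qualifies, so Group A.
{origin=handmade, rating=3, brand=Corv}: origin is handmade — qualifies, so Group A.

Group B, Group A, Group A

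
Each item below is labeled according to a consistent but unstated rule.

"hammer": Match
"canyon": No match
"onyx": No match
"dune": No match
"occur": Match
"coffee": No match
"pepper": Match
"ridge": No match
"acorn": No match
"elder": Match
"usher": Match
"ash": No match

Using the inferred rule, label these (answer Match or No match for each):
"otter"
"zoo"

Match, No match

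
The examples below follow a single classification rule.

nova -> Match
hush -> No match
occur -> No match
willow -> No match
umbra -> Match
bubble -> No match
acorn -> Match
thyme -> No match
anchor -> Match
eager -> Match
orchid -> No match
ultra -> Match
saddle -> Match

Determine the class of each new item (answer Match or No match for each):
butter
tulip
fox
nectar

No match, No match, No match, Match

The simplest hypothesis consistent with all the labels is: contains 'a'.
butter: no 'a' — doesn't match, so No match.
tulip: no 'a' — doesn't match, so No match.
fox: no 'a' — doesn't match, so No match.
nectar: has 'a' — qualifies, so Match.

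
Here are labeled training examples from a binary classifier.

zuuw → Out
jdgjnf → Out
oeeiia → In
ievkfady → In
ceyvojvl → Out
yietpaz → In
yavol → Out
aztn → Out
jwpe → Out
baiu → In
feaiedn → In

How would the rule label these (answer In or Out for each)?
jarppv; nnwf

Out, Out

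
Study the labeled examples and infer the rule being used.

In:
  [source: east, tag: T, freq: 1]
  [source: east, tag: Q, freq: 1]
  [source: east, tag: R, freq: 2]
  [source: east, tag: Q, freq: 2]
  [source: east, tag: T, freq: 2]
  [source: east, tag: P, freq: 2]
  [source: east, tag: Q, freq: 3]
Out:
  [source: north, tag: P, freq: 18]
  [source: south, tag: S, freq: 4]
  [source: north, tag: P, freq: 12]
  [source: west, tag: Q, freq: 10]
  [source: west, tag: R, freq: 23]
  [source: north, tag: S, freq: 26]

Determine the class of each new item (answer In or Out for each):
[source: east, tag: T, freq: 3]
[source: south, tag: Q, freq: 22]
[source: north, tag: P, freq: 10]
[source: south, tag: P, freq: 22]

In, Out, Out, Out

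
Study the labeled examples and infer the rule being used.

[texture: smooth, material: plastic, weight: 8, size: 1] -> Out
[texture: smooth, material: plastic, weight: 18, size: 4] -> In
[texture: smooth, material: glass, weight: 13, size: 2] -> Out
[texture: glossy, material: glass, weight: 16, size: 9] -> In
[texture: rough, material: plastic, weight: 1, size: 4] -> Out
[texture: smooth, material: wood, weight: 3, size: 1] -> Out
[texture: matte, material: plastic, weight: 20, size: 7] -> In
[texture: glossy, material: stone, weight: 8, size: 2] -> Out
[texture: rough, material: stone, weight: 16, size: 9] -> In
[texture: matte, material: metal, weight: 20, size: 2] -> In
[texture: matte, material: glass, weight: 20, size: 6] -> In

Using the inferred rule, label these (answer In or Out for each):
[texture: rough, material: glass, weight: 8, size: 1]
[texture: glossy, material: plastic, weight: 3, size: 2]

Out, Out

The classifier is using: weight ≥ 16.
[texture: rough, material: glass, weight: 8, size: 1]: weight = 8 — does not fit, so Out.
[texture: glossy, material: plastic, weight: 3, size: 2]: weight = 3 — does not fit, so Out.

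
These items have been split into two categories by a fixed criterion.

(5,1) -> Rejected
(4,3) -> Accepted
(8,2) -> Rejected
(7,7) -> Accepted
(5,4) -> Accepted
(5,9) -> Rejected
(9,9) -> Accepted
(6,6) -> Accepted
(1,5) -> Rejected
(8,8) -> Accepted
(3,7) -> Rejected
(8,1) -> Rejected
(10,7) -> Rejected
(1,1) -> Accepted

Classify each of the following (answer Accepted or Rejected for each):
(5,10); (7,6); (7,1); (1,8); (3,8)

Rejected, Accepted, Rejected, Rejected, Rejected

The simplest hypothesis consistent with all the labels is: |first − second| ≤ 1.
Rejected: (5,10), since |5−10| = 5.
Accepted: (7,6), since |7−6| = 1.
Rejected: (7,1), since |7−1| = 6.
Rejected: (1,8), since |1−8| = 7.
Rejected: (3,8), since |3−8| = 5.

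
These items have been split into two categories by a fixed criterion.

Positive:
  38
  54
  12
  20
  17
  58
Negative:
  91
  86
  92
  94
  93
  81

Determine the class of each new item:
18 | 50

Positive, Positive

All 'Positive' examples share one property — at most 58 — and every 'Negative' example lacks it.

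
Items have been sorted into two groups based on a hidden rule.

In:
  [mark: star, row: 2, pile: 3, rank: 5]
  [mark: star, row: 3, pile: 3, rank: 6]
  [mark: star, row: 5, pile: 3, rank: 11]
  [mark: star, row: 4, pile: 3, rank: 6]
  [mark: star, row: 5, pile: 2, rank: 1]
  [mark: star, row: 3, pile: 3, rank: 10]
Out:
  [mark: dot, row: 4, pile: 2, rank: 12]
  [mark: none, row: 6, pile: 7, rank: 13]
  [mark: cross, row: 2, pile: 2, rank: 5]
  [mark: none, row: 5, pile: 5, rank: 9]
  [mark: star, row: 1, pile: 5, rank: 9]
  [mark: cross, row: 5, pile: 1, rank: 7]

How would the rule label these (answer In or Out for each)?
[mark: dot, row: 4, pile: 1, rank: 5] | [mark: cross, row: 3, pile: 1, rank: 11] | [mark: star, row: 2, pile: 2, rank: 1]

Out, Out, In

The distinguishing property — mark is star AND row ≥ 2 — holds for all the 'In' cases and none of the 'Out' cases.
[mark: dot, row: 4, pile: 1, rank: 5]: mark is dot, row = 4, does not pass → Out.
[mark: cross, row: 3, pile: 1, rank: 11]: mark is cross, row = 3, does not pass → Out.
[mark: star, row: 2, pile: 2, rank: 1]: mark is star, row = 2, qualifies → In.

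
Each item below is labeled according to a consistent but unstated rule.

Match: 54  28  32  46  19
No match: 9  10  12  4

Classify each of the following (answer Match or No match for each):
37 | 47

Match, Match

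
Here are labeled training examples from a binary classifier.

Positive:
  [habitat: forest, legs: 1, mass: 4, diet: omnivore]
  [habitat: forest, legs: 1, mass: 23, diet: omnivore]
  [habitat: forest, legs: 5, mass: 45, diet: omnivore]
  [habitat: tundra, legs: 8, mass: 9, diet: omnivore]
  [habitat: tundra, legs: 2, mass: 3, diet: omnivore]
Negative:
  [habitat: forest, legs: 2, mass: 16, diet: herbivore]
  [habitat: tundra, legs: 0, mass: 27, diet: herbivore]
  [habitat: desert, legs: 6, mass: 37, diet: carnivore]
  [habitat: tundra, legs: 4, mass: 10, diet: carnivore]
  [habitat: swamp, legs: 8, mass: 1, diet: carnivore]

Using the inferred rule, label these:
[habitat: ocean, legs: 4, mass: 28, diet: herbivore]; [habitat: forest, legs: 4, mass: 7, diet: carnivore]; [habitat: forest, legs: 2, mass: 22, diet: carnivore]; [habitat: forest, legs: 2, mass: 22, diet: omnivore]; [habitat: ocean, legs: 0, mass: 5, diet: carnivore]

Negative, Negative, Negative, Positive, Negative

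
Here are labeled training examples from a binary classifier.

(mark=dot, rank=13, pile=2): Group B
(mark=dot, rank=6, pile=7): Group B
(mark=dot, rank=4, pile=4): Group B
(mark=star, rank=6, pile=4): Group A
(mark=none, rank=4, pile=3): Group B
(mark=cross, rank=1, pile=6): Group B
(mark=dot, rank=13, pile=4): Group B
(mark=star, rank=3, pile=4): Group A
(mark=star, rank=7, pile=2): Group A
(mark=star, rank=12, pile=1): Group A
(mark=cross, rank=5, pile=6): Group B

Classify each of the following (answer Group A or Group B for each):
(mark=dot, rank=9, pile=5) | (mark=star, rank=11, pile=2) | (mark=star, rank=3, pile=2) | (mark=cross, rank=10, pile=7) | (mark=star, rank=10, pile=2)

The classifier is using: mark is star.
(mark=dot, rank=9, pile=5): mark is dot, does not pass → Group B.
(mark=star, rank=11, pile=2): mark is star, fits → Group A.
(mark=star, rank=3, pile=2): mark is star, fits → Group A.
(mark=cross, rank=10, pile=7): mark is cross, does not pass → Group B.
(mark=star, rank=10, pile=2): mark is star, fits → Group A.

Group B, Group A, Group A, Group B, Group A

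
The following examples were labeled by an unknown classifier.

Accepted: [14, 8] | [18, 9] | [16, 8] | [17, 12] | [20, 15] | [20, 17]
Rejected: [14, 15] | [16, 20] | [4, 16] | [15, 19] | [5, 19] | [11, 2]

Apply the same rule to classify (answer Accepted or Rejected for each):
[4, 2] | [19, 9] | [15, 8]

Rule: first > second AND sum ≥ 20. This holds for each 'Accepted' example and fails for each 'Rejected' one.
Rejected: [4, 2], since 4 > 2, 4+2 = 6.
Accepted: [19, 9], since 19 > 9, 19+9 = 28.
Accepted: [15, 8], since 15 > 8, 15+8 = 23.

Rejected, Accepted, Accepted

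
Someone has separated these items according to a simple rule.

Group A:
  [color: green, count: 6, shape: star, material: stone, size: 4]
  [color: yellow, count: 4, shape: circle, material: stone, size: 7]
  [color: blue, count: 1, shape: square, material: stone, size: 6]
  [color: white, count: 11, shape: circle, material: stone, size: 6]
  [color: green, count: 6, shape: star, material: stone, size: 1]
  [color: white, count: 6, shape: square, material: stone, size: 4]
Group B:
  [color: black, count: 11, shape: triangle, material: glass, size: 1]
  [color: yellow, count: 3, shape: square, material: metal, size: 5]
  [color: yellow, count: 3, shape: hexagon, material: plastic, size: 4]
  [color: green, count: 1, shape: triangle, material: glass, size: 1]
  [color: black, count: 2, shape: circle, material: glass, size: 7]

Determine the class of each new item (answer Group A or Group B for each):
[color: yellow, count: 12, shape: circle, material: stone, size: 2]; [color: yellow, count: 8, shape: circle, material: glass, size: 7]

Group A, Group B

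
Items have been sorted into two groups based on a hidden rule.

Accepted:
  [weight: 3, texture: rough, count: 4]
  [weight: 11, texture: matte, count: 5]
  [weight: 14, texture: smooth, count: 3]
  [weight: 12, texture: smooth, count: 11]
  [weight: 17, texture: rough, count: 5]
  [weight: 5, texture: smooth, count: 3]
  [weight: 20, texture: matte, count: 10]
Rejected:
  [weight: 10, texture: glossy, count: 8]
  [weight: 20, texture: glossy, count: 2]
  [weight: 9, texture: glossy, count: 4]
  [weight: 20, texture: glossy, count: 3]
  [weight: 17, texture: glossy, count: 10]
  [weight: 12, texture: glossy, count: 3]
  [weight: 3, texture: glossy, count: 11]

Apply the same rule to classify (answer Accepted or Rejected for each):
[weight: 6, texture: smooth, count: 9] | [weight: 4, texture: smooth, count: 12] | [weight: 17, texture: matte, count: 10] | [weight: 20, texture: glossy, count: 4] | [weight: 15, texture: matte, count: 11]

Looking at the examples, the only property every 'Accepted' case has and every 'Rejected' case lacks is: texture is not glossy.
[weight: 6, texture: smooth, count: 9]: Accepted (texture is smooth).
[weight: 4, texture: smooth, count: 12]: Accepted (texture is smooth).
[weight: 17, texture: matte, count: 10]: Accepted (texture is matte).
[weight: 20, texture: glossy, count: 4]: Rejected (texture is glossy).
[weight: 15, texture: matte, count: 11]: Accepted (texture is matte).

Accepted, Accepted, Accepted, Rejected, Accepted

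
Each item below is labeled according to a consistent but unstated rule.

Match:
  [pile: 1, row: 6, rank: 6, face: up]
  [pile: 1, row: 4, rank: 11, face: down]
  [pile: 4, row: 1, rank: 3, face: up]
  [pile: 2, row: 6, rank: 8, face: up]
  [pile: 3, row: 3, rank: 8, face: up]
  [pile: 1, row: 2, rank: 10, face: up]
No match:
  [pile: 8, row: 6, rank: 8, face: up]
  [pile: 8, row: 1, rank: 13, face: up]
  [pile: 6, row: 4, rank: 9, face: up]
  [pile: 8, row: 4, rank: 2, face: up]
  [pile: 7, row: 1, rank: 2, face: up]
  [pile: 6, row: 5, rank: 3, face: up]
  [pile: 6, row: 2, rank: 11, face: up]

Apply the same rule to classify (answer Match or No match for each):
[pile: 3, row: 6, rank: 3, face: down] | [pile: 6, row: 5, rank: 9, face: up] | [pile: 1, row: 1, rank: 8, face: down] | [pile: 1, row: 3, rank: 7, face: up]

Match, No match, Match, Match

One predicate separates the groups cleanly: pile ≤ 4.
[pile: 3, row: 6, rank: 3, face: down]: pile = 3, qualifies → Match.
[pile: 6, row: 5, rank: 9, face: up]: pile = 6, does not fit → No match.
[pile: 1, row: 1, rank: 8, face: down]: pile = 1, qualifies → Match.
[pile: 1, row: 3, rank: 7, face: up]: pile = 1, qualifies → Match.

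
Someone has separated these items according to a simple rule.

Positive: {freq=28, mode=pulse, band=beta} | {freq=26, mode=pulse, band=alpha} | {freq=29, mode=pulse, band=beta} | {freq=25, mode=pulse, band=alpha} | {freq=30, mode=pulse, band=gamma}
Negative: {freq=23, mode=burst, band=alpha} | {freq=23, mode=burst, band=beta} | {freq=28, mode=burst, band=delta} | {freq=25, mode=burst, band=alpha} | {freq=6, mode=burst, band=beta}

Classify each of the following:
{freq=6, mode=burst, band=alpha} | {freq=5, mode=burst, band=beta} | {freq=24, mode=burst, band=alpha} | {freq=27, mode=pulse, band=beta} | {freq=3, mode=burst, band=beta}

The rule appears to be: mode is pulse.
Negative: {freq=6, mode=burst, band=alpha}, since mode is burst.
Negative: {freq=5, mode=burst, band=beta}, since mode is burst.
Negative: {freq=24, mode=burst, band=alpha}, since mode is burst.
Positive: {freq=27, mode=pulse, band=beta}, since mode is pulse.
Negative: {freq=3, mode=burst, band=beta}, since mode is burst.

Negative, Negative, Negative, Positive, Negative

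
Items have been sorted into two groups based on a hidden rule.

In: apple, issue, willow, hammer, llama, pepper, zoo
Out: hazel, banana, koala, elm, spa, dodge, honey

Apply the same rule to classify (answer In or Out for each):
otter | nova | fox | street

In, Out, Out, In

The rule appears to be: has a double letter.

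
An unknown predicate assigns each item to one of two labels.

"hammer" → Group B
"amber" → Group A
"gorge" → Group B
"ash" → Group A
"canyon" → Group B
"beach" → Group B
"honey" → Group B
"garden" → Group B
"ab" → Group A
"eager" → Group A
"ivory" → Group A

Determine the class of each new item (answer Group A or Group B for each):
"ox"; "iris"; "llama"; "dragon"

All 'Group A' examples share one property — starts with a vowel — and every 'Group B' example lacks it.

Group A, Group A, Group B, Group B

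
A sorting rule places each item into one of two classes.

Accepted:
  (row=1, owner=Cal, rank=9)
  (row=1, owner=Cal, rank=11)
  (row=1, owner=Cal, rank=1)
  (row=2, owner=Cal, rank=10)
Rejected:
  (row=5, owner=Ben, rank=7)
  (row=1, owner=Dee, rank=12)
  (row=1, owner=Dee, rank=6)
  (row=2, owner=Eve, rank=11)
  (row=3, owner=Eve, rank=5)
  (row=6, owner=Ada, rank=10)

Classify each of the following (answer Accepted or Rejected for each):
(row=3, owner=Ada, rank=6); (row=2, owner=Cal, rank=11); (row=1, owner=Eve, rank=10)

The common property of the 'Accepted' items is: owner is Cal. No 'Rejected' item has it.
(row=3, owner=Ada, rank=6) → owner is Ada → Rejected.
(row=2, owner=Cal, rank=11) → owner is Cal → Accepted.
(row=1, owner=Eve, rank=10) → owner is Eve → Rejected.

Rejected, Accepted, Rejected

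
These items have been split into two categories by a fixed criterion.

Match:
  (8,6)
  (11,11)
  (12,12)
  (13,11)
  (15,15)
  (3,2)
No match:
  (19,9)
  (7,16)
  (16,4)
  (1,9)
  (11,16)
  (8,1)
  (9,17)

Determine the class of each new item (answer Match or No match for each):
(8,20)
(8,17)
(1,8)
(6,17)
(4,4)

Every 'Match' example satisfies: |first − second| ≤ 2. None of the 'No match' examples do.
(8,20): No match (|8−20| = 12). (8,17): No match (|8−17| = 9). (1,8): No match (|1−8| = 7). (6,17): No match (|6−17| = 11). (4,4): Match (|4−4| = 0).

No match, No match, No match, No match, Match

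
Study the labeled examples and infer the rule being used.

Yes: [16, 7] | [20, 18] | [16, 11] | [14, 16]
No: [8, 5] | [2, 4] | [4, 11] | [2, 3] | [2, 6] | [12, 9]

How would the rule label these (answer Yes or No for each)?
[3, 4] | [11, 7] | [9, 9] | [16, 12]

No, No, No, Yes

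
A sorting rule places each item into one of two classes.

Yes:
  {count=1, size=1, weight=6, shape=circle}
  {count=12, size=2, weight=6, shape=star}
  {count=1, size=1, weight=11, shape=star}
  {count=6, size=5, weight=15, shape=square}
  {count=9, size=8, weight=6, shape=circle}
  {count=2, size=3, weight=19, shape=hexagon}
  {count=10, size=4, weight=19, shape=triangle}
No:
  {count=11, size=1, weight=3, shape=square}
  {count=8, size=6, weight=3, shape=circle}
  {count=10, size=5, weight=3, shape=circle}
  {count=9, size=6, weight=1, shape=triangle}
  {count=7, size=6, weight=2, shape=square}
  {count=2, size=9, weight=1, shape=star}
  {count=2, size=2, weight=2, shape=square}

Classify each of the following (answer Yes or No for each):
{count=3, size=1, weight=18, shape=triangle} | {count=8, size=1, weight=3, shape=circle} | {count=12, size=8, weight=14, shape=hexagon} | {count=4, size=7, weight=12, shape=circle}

Yes, No, Yes, Yes

The rule appears to be: weight ≥ 6.
{count=3, size=1, weight=18, shape=triangle}: weight = 18, satisfies this → Yes. {count=8, size=1, weight=3, shape=circle}: weight = 3, does not fit → No. {count=12, size=8, weight=14, shape=hexagon}: weight = 14, satisfies this → Yes. {count=4, size=7, weight=12, shape=circle}: weight = 12, satisfies this → Yes.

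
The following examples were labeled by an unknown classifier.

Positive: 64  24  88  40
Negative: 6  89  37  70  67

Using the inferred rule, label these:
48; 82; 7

Positive, Negative, Negative

All 'Positive' examples share one property — multiple of 4 — and every 'Negative' example lacks it.
48: 48 = 4·12, qualifies → Positive. 82: 82 = 4·20 + 2, does not pass → Negative. 7: 7 = 4·1 + 3, does not pass → Negative.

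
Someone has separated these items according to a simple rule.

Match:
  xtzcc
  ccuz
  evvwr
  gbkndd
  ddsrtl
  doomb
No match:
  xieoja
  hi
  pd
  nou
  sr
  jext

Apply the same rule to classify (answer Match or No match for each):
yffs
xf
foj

The pattern is that an item is 'Match' exactly when: has a double letter.
Match: yffs, since 'ff' doubled.
No match: xf, since no doubled letter.
No match: foj, since no doubled letter.

Match, No match, No match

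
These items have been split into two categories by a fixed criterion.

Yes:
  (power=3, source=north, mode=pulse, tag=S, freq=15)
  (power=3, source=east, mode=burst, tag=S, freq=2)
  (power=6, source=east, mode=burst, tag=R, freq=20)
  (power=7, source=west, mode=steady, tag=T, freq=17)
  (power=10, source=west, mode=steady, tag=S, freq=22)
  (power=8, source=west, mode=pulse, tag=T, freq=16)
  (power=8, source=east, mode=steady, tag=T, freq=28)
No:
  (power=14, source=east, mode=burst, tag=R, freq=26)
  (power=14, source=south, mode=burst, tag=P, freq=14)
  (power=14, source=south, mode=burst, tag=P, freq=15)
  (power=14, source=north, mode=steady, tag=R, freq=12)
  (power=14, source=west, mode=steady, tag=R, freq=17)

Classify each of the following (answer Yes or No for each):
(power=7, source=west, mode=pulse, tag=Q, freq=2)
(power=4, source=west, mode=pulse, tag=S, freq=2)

Yes, Yes

One predicate separates the groups cleanly: power ≤ 10.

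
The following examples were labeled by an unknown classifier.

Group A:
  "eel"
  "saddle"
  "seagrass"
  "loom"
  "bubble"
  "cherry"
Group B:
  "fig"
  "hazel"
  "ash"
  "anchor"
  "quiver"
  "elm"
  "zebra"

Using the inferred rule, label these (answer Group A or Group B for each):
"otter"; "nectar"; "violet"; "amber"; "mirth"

Group A, Group B, Group B, Group B, Group B

The classifier is using: has a double letter.
"otter": 'tt' doubled — qualifies, so Group A.
"nectar": no doubled letter — does not pass, so Group B.
"violet": no doubled letter — does not pass, so Group B.
"amber": no doubled letter — does not pass, so Group B.
"mirth": no doubled letter — does not pass, so Group B.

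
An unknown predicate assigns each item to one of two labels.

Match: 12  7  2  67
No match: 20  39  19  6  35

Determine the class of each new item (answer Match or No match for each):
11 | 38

No match, No match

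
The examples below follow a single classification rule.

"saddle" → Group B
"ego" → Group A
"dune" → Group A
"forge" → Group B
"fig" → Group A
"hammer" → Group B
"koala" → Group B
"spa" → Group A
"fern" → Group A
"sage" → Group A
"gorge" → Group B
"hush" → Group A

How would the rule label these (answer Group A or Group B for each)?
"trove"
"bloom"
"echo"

Every 'Group A' example satisfies: length ≤ 4. None of the 'Group B' examples do.

Group B, Group B, Group A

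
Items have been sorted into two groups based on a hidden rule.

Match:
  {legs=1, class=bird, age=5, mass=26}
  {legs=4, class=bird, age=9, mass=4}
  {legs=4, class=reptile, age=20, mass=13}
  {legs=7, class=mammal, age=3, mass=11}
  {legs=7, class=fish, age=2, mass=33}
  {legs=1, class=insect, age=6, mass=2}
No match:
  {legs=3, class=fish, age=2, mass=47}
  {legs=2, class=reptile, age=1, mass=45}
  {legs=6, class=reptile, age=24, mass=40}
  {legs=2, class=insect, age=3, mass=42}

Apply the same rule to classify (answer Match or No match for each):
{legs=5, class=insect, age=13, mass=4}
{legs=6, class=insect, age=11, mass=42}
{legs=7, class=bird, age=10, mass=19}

The classifier is using: mass ≤ 33.
{legs=5, class=insect, age=13, mass=4}: mass = 4 — fits, so Match. {legs=6, class=insect, age=11, mass=42}: mass = 42 — does not fit, so No match. {legs=7, class=bird, age=10, mass=19}: mass = 19 — fits, so Match.

Match, No match, Match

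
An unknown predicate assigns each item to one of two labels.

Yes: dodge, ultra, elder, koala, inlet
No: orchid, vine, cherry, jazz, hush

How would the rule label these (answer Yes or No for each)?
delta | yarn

Yes, No

The pattern is that an item is 'Yes' exactly when: odd length.
Yes: delta, since length 5. No: yarn, since length 4.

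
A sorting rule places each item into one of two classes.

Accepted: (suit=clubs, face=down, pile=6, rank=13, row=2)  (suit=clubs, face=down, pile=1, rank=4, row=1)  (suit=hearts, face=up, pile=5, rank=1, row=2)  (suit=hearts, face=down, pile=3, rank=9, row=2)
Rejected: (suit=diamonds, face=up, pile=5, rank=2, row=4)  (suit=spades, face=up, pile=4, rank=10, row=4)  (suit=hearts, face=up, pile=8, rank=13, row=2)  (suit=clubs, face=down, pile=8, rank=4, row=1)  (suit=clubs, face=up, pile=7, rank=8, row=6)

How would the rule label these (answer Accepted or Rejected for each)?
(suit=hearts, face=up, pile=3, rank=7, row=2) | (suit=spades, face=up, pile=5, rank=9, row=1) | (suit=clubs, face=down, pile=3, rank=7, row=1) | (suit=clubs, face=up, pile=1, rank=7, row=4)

Accepted, Accepted, Accepted, Rejected

The rule appears to be: pile ≤ 6 AND row ≤ 2.
(suit=hearts, face=up, pile=3, rank=7, row=2): pile = 3, row = 2, satisfies this → Accepted. (suit=spades, face=up, pile=5, rank=9, row=1): pile = 5, row = 1, satisfies this → Accepted. (suit=clubs, face=down, pile=3, rank=7, row=1): pile = 3, row = 1, satisfies this → Accepted. (suit=clubs, face=up, pile=1, rank=7, row=4): pile = 1, row = 4, does not pass → Rejected.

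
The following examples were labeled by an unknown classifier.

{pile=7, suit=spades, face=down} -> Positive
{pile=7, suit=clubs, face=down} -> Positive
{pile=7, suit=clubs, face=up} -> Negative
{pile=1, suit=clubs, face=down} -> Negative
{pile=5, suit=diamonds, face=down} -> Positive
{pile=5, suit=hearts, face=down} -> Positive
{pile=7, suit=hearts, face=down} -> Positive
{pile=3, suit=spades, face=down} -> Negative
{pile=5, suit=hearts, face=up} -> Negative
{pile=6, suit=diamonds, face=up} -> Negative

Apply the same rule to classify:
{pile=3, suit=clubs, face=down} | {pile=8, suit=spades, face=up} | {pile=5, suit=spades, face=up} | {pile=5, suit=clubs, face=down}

Negative, Negative, Negative, Positive

The rule appears to be: face is down AND pile ≥ 5.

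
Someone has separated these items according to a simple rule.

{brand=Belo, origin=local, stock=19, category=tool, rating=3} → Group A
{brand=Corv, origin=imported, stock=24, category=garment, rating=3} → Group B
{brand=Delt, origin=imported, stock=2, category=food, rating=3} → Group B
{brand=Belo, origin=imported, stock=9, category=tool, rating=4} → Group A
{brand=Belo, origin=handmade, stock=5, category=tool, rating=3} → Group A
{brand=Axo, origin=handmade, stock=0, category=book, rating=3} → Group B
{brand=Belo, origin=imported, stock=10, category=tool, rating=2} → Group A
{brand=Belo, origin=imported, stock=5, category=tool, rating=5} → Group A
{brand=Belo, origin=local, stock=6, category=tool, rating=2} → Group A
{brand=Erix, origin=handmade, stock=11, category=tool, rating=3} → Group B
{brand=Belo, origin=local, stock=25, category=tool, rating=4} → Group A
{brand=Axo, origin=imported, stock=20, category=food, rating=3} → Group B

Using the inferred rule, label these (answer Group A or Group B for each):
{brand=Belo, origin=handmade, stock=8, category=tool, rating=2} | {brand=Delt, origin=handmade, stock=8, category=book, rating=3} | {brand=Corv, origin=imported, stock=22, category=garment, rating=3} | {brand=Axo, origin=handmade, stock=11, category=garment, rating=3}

Comparing the two groups points to one rule — brand is Belo.
{brand=Belo, origin=handmade, stock=8, category=tool, rating=2} — brand is Belo, hence Group A. {brand=Delt, origin=handmade, stock=8, category=book, rating=3} — brand is Delt, hence Group B. {brand=Corv, origin=imported, stock=22, category=garment, rating=3} — brand is Corv, hence Group B. {brand=Axo, origin=handmade, stock=11, category=garment, rating=3} — brand is Axo, hence Group B.

Group A, Group B, Group B, Group B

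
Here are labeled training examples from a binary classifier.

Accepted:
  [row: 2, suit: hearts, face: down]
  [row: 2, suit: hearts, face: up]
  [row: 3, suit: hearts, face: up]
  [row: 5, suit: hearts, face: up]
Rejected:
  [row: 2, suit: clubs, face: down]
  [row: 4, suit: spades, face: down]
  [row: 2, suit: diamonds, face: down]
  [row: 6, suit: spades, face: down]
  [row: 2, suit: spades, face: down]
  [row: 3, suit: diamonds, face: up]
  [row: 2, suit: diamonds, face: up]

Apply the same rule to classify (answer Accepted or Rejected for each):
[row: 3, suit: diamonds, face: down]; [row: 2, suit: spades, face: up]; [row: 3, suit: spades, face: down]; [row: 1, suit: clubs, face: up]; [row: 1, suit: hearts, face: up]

The classifier is using: suit is hearts.
[row: 3, suit: diamonds, face: down] → suit is diamonds → Rejected. [row: 2, suit: spades, face: up] → suit is spades → Rejected. [row: 3, suit: spades, face: down] → suit is spades → Rejected. [row: 1, suit: clubs, face: up] → suit is clubs → Rejected. [row: 1, suit: hearts, face: up] → suit is hearts → Accepted.

Rejected, Rejected, Rejected, Rejected, Accepted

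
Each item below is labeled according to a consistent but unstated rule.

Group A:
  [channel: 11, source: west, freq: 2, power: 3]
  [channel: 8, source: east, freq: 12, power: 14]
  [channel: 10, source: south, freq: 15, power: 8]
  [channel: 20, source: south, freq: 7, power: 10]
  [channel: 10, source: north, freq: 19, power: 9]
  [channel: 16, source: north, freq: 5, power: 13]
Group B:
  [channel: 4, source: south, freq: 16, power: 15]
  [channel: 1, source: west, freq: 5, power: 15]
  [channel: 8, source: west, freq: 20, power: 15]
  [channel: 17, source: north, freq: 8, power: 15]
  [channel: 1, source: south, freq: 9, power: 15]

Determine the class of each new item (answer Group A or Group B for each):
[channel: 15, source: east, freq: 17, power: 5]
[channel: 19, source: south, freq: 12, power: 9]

A rule that fits every label: power ≤ 14 — true of each 'Group A' example, false of each 'Group B' one.
[channel: 15, source: east, freq: 17, power: 5] — power = 5, hence Group A. [channel: 19, source: south, freq: 12, power: 9] — power = 9, hence Group A.

Group A, Group A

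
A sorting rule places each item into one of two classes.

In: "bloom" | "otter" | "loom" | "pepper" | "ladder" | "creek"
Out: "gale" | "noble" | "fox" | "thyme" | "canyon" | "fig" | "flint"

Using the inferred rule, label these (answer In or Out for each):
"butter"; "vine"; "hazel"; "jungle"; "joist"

Rule: has a double letter. This holds for each 'In' example and fails for each 'Out' one.
"butter": 'tt' doubled — matches, so In. "vine": no doubled letter — doesn't qualify, so Out. "hazel": no doubled letter — doesn't qualify, so Out. "jungle": no doubled letter — doesn't qualify, so Out. "joist": no doubled letter — doesn't qualify, so Out.

In, Out, Out, Out, Out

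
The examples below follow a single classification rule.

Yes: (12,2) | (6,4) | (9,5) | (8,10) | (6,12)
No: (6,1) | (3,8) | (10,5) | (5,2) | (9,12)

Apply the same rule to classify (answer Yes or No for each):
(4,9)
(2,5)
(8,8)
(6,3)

No, No, Yes, No

Rule: sum is even. This holds for each 'Yes' example and fails for each 'No' one.
No: (4,9), since 4+9 = 13.
No: (2,5), since 2+5 = 7.
Yes: (8,8), since 8+8 = 16.
No: (6,3), since 6+3 = 9.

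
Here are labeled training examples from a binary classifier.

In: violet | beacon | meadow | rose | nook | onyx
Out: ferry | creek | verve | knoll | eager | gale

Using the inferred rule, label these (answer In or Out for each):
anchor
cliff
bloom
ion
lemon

In, Out, Out, Out, Out

The distinguishing property — even length AND contains 'o' — holds for all the 'In' cases and none of the 'Out' cases.
In: anchor, since length 6, has 'o'. Out: cliff, since length 5, no 'o'. Out: bloom, since length 5, has 'o'. Out: ion, since length 3, has 'o'. Out: lemon, since length 5, has 'o'.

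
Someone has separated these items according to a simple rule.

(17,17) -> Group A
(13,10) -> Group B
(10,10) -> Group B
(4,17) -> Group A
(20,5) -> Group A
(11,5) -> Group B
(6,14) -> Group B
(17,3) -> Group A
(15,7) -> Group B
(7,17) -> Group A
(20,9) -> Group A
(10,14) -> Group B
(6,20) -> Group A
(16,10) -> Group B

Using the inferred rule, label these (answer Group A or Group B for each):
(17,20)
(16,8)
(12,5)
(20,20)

The pattern is that an item is 'Group A' exactly when: max ≥ 17.

Group A, Group B, Group B, Group A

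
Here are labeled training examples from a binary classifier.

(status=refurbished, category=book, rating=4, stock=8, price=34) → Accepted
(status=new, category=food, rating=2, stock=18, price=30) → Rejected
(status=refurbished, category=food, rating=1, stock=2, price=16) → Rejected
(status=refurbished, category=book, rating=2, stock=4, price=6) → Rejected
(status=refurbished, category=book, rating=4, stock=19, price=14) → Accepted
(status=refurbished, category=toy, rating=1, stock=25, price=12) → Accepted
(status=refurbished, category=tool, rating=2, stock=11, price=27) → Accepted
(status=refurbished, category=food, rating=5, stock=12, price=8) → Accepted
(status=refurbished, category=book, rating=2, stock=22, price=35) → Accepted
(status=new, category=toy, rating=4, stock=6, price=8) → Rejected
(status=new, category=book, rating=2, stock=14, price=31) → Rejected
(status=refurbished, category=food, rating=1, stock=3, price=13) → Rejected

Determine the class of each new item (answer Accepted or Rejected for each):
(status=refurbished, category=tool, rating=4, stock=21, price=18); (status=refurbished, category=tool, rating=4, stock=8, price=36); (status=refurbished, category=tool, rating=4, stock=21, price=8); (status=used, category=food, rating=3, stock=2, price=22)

Rule: status is refurbished AND stock ≥ 6. This holds for each 'Accepted' example and fails for each 'Rejected' one.

Accepted, Accepted, Accepted, Rejected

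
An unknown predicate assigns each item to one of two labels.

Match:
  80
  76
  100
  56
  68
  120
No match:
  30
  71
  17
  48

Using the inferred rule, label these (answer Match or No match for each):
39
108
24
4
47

No match, Match, No match, No match, No match

The rule appears to be: even AND at least 56.
39 → 39 is odd, 39 < 56 → No match.
108 → 108 is even, 108 ≥ 56 → Match.
24 → 24 is even, 24 < 56 → No match.
4 → 4 is even, 4 < 56 → No match.
47 → 47 is odd, 47 < 56 → No match.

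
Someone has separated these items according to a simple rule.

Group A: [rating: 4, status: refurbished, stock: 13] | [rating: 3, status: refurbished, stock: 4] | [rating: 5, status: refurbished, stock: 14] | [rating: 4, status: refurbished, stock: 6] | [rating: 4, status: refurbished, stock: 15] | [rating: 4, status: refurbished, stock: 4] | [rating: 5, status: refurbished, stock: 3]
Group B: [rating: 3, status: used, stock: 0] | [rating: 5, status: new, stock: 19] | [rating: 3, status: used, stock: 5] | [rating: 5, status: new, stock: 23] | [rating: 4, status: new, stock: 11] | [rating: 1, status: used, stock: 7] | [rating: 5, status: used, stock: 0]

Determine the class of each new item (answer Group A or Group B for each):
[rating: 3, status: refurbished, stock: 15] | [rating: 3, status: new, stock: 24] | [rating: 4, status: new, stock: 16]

The pattern is that an item is 'Group A' exactly when: status is refurbished.
[rating: 3, status: refurbished, stock: 15]: status is refurbished — passes, so Group A. [rating: 3, status: new, stock: 24]: status is new — doesn't qualify, so Group B. [rating: 4, status: new, stock: 16]: status is new — doesn't qualify, so Group B.

Group A, Group B, Group B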